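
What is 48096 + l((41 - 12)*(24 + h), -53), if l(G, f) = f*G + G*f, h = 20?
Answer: -87160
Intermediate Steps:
l(G, f) = 2*G*f (l(G, f) = G*f + G*f = 2*G*f)
48096 + l((41 - 12)*(24 + h), -53) = 48096 + 2*((41 - 12)*(24 + 20))*(-53) = 48096 + 2*(29*44)*(-53) = 48096 + 2*1276*(-53) = 48096 - 135256 = -87160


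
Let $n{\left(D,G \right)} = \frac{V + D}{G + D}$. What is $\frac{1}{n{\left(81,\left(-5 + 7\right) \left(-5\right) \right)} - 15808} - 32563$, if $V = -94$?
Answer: $- \frac{36548092574}{1122381} \approx -32563.0$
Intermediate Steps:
$n{\left(D,G \right)} = \frac{-94 + D}{D + G}$ ($n{\left(D,G \right)} = \frac{-94 + D}{G + D} = \frac{-94 + D}{D + G}$)
$\frac{1}{n{\left(81,\left(-5 + 7\right) \left(-5\right) \right)} - 15808} - 32563 = \frac{1}{\frac{-94 + 81}{81 + \left(-5 + 7\right) \left(-5\right)} - 15808} - 32563 = \frac{1}{\frac{1}{81 + 2 \left(-5\right)} \left(-13\right) + \left(-17042 + 1234\right)} - 32563 = \frac{1}{\frac{1}{81 - 10} \left(-13\right) - 15808} - 32563 = \frac{1}{\frac{1}{71} \left(-13\right) - 15808} - 32563 = \frac{1}{- \frac{13}{71} - 15808} - 32563 = \frac{1}{- \frac{1122381}{71}} - 32563 = - \frac{71}{1122381} - 32563 = - \frac{36548092574}{1122381}$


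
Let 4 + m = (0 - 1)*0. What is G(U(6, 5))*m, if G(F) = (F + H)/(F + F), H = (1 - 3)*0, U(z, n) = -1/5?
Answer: -2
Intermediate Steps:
U(z, n) = -⅕ (U(z, n) = -1*⅕ = -⅕)
H = 0 (H = -2*0 = 0)
m = -4 (m = -4 + (0 - 1)*0 = -4 - 1*0 = -4 + 0 = -4)
G(F) = ½ (G(F) = (F + 0)/(F + F) = F/((2*F)) = F*(1/(2*F)) = ½)
G(U(6, 5))*m = (½)*(-4) = -2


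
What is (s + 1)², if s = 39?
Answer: 1600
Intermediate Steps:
(s + 1)² = (39 + 1)² = 40² = 1600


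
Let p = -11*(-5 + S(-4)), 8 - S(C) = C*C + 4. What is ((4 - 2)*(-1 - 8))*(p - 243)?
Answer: 1008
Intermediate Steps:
S(C) = 4 - C² (S(C) = 8 - (C*C + 4) = 8 - (C² + 4) = 8 - (4 + C²) = 8 + (-4 - C²) = 4 - C²)
p = 187 (p = -11*(-5 + (4 - 1*(-4)²)) = -11*(-5 + (4 - 1*16)) = -11*(-5 + (4 - 16)) = -11*(-5 - 12) = -11*(-17) = 187)
((4 - 2)*(-1 - 8))*(p - 243) = ((4 - 2)*(-1 - 8))*(187 - 243) = (2*(-9))*(-56) = -18*(-56) = 1008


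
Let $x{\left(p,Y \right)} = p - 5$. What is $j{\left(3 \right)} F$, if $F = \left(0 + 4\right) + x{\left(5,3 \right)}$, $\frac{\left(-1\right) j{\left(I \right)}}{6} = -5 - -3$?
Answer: $48$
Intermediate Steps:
$x{\left(p,Y \right)} = -5 + p$
$j{\left(I \right)} = 12$ ($j{\left(I \right)} = - 6 \left(-5 - -3\right) = - 6 \left(-5 + 3\right) = \left(-6\right) \left(-2\right) = 12$)
$F = 4$ ($F = \left(0 + 4\right) + \left(-5 + 5\right) = 4 + 0 = 4$)
$j{\left(3 \right)} F = 12 \cdot 4 = 48$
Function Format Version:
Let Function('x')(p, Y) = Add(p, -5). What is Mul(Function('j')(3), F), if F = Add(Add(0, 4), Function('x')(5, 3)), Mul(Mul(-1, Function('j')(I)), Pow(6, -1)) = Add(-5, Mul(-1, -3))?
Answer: 48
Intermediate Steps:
Function('x')(p, Y) = Add(-5, p)
Function('j')(I) = 12 (Function('j')(I) = Mul(-6, Add(-5, Mul(-1, -3))) = Mul(-6, Add(-5, 3)) = Mul(-6, -2) = 12)
F = 4 (F = Add(Add(0, 4), Add(-5, 5)) = Add(4, 0) = 4)
Mul(Function('j')(3), F) = Mul(12, 4) = 48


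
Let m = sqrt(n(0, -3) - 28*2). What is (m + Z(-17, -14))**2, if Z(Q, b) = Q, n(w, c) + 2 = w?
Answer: (17 - I*sqrt(58))**2 ≈ 231.0 - 258.94*I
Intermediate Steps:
n(w, c) = -2 + w
m = I*sqrt(58) (m = sqrt((-2 + 0) - 28*2) = sqrt(-2 - 56) = sqrt(-58) = I*sqrt(58) ≈ 7.6158*I)
(m + Z(-17, -14))**2 = (I*sqrt(58) - 17)**2 = (-17 + I*sqrt(58))**2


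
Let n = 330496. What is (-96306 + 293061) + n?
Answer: 527251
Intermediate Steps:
(-96306 + 293061) + n = (-96306 + 293061) + 330496 = 196755 + 330496 = 527251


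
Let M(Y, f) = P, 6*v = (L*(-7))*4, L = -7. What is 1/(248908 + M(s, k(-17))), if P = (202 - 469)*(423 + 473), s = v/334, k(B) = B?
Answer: 1/9676 ≈ 0.00010335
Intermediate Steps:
v = 98/3 (v = (-7*(-7)*4)/6 = (49*4)/6 = (1/6)*196 = 98/3 ≈ 32.667)
s = 49/501 (s = (98/3)/334 = (98/3)*(1/334) = 49/501 ≈ 0.097804)
P = -239232 (P = -267*896 = -239232)
M(Y, f) = -239232
1/(248908 + M(s, k(-17))) = 1/(248908 - 239232) = 1/9676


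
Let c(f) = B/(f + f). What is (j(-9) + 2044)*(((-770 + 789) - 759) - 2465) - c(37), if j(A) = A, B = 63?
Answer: -482641013/74 ≈ -6.5222e+6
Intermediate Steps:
c(f) = 63/(2*f) (c(f) = 63/(f + f) = 63/((2*f)) = 63*(1/(2*f)) = 63/(2*f))
(j(-9) + 2044)*(((-770 + 789) - 759) - 2465) - c(37) = (-9 + 2044)*(((-770 + 789) - 759) - 2465) - 63/(2*37) = 2035*((19 - 759) - 2465) - 63/(2*37) = 2035*(-740 - 2465) - 1*63/74 = 2035*(-3205) - 63/74 = -6522175 - 63/74 = -482641013/74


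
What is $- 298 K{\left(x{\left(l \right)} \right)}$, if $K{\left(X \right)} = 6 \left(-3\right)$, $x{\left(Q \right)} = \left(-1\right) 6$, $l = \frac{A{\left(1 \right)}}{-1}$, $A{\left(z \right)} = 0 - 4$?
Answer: $5364$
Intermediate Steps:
$A{\left(z \right)} = -4$ ($A{\left(z \right)} = 0 - 4 = -4$)
$l = 4$ ($l = - \frac{4}{-1} = \left(-4\right) \left(-1\right) = 4$)
$x{\left(Q \right)} = -6$
$K{\left(X \right)} = -18$
$- 298 K{\left(x{\left(l \right)} \right)} = \left(-298\right) \left(-18\right) = 5364$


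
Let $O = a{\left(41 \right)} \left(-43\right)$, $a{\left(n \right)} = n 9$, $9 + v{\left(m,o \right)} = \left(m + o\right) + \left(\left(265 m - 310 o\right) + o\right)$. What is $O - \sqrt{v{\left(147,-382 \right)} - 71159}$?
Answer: $-15867 - 3 \sqrt{9510} \approx -16160.0$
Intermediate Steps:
$v{\left(m,o \right)} = -9 - 308 o + 266 m$ ($v{\left(m,o \right)} = -9 + \left(\left(m + o\right) + \left(\left(265 m - 310 o\right) + o\right)\right) = -9 + \left(\left(m + o\right) + \left(\left(- 310 o + 265 m\right) + o\right)\right) = -9 + \left(\left(m + o\right) + \left(- 309 o + 265 m\right)\right) = -9 + \left(- 308 o + 266 m\right) = -9 - 308 o + 266 m$)
$a{\left(n \right)} = 9 n$
$O = -15867$ ($O = 9 \cdot 41 \left(-43\right) = 369 \left(-43\right) = -15867$)
$O - \sqrt{v{\left(147,-382 \right)} - 71159} = -15867 - \sqrt{\left(-9 - -117656 + 266 \cdot 147\right) - 71159} = -15867 - \sqrt{\left(-9 + 117656 + 39102\right) - 71159} = -15867 - \sqrt{156749 - 71159} = -15867 - \sqrt{85590} = -15867 - 3 \sqrt{9510}$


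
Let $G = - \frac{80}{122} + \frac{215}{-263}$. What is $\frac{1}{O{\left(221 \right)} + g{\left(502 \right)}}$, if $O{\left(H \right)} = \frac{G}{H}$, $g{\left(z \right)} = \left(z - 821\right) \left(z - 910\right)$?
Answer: $\frac{3545503}{461454282821} \approx 7.6833 \cdot 10^{-6}$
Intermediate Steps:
$G = - \frac{23635}{16043}$ ($G = \left(-80\right) \frac{1}{122} + 215 \left(- \frac{1}{263}\right) = - \frac{40}{61} - \frac{215}{263} = - \frac{23635}{16043} \approx -1.4732$)
$g{\left(z \right)} = \left(-910 + z\right) \left(-821 + z\right)$ ($g{\left(z \right)} = \left(-821 + z\right) \left(-910 + z\right) = \left(-910 + z\right) \left(-821 + z\right)$)
$O{\left(H \right)} = - \frac{23635}{16043 H}$
$\frac{1}{O{\left(221 \right)} + g{\left(502 \right)}} = \frac{1}{- \frac{23635}{16043 \cdot 221} + \left(747110 + 502^{2} - 868962\right)} = \frac{1}{\left(- \frac{23635}{16043}\right) \frac{1}{221} + \left(747110 + 252004 - 868962\right)} = \frac{1}{- \frac{23635}{3545503} + 130152} = \frac{1}{\frac{461454282821}{3545503}} = \frac{3545503}{461454282821}$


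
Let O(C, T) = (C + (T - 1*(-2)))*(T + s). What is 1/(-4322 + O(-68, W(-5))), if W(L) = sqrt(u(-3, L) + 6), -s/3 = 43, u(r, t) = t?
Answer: 1/3998 ≈ 0.00025012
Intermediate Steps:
s = -129 (s = -3*43 = -129)
W(L) = sqrt(6 + L) (W(L) = sqrt(L + 6) = sqrt(6 + L))
O(C, T) = (-129 + T)*(2 + C + T) (O(C, T) = (C + (T - 1*(-2)))*(T - 129) = (C + (T + 2))*(-129 + T) = (C + (2 + T))*(-129 + T) = (2 + C + T)*(-129 + T) = (-129 + T)*(2 + C + T))
1/(-4322 + O(-68, W(-5))) = 1/(-4322 + (-258 + (sqrt(6 - 5))**2 - 129*(-68) - 127*sqrt(6 - 5) - 68*sqrt(6 - 5))) = 1/(-4322 + (-258 + (sqrt(1))**2 + 8772 - 127*sqrt(1) - 68*sqrt(1))) = 1/(-4322 + (-258 + 1**2 + 8772 - 127*1 - 68*1)) = 1/(-4322 + (-258 + 1 + 8772 - 127 - 68)) = 1/(-4322 + 8320) = 1/3998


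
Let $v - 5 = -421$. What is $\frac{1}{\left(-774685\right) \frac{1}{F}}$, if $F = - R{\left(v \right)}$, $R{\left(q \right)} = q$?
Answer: $- \frac{416}{774685} \approx -0.00053699$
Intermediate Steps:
$v = -416$ ($v = 5 - 421 = -416$)
$F = 416$ ($F = \left(-1\right) \left(-416\right) = 416$)
$\frac{1}{\left(-774685\right) \frac{1}{F}} = \frac{1}{\left(-774685\right) \frac{1}{416}} = \frac{1}{- \frac{774685}{416}} = - \frac{416}{774685}$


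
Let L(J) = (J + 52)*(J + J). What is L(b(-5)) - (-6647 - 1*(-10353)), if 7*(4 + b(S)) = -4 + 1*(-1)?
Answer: -203440/49 ≈ -4151.8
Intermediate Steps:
b(S) = -33/7 (b(S) = -4 + (-4 + 1*(-1))/7 = -4 + (-4 - 1)/7 = -4 + (⅐)*(-5) = -4 - 5/7 = -33/7)
L(J) = 2*J*(52 + J) (L(J) = (52 + J)*(2*J) = 2*J*(52 + J))
L(b(-5)) - (-6647 - 1*(-10353)) = 2*(-33/7)*(52 - 33/7) - (-6647 - 1*(-10353)) = 2*(-33/7)*(331/7) - (-6647 + 10353) = -21846/49 - 1*3706 = -21846/49 - 3706 = -203440/49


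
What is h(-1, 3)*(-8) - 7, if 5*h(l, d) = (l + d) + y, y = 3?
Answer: -15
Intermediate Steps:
h(l, d) = ⅗ + d/5 + l/5 (h(l, d) = ((l + d) + 3)/5 = ((d + l) + 3)/5 = (3 + d + l)/5 = ⅗ + d/5 + l/5)
h(-1, 3)*(-8) - 7 = (⅗ + (⅕)*3 + (⅕)*(-1))*(-8) - 7 = (⅗ + ⅗ - ⅕)*(-8) - 7 = 1*(-8) - 7 = -8 - 7 = -15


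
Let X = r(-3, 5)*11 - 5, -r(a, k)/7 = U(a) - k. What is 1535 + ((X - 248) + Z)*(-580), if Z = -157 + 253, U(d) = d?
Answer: -264685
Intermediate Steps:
r(a, k) = -7*a + 7*k (r(a, k) = -7*(a - k) = -7*a + 7*k)
Z = 96
X = 611 (X = (-7*(-3) + 7*5)*11 - 5 = (21 + 35)*11 - 5 = 56*11 - 5 = 616 - 5 = 611)
1535 + ((X - 248) + Z)*(-580) = 1535 + ((611 - 248) + 96)*(-580) = 1535 + (363 + 96)*(-580) = 1535 + 459*(-580) = 1535 - 266220 = -264685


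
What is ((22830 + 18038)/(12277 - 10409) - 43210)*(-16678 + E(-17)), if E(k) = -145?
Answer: 339300614019/467 ≈ 7.2655e+8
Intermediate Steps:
((22830 + 18038)/(12277 - 10409) - 43210)*(-16678 + E(-17)) = ((22830 + 18038)/(12277 - 10409) - 43210)*(-16678 - 145) = (40868/1868 - 43210)*(-16823) = (40868*(1/1868) - 43210)*(-16823) = (10217/467 - 43210)*(-16823) = -20168853/467*(-16823) = 339300614019/467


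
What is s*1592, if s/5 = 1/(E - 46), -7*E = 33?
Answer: -11144/71 ≈ -156.96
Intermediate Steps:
E = -33/7 (E = -⅐*33 = -33/7 ≈ -4.7143)
s = -7/71 (s = 5/(-33/7 - 46) = 5/(-355/7) = 5*(-7/355) = -7/71 ≈ -0.098592)
s*1592 = -7/71*1592 = -11144/71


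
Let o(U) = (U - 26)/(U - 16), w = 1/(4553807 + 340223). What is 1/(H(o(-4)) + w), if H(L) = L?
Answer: 2447015/3670523 ≈ 0.66667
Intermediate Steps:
w = 1/4894030 ≈ 2.0433e-7
o(U) = (-26 + U)/(-16 + U)
1/(H(o(-4)) + w) = 1/((-26 - 4)/(-16 - 4) + 1/4894030) = 1/(-30/(-20) + 1/4894030) = 1/(-1/20*(-30) + 1/4894030) = 1/(3/2 + 1/4894030) = 1/(3670523/2447015) = 2447015/3670523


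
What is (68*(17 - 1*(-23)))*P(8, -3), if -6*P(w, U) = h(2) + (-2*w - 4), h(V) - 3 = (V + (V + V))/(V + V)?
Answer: 21080/3 ≈ 7026.7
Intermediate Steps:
h(V) = 9/2 (h(V) = 3 + (V + (V + V))/(V + V) = 3 + (V + 2*V)/((2*V)) = 3 + (3*V)*(1/(2*V)) = 3 + 3/2 = 9/2)
P(w, U) = -1/12 + w/3 (P(w, U) = -(9/2 + (-2*w - 4))/6 = -(9/2 + (-4 - 2*w))/6 = -(½ - 2*w)/6 = -1/12 + w/3)
(68*(17 - 1*(-23)))*P(8, -3) = (68*(17 - 1*(-23)))*(-1/12 + (⅓)*8) = (68*(17 + 23))*(-1/12 + 8/3) = (68*40)*(31/12) = 2720*(31/12) = 21080/3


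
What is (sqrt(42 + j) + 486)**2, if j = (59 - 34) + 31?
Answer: 236294 + 6804*sqrt(2) ≈ 2.4592e+5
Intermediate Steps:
j = 56 (j = 25 + 31 = 56)
(sqrt(42 + j) + 486)**2 = (sqrt(42 + 56) + 486)**2 = (sqrt(98) + 486)**2 = (7*sqrt(2) + 486)**2 = (486 + 7*sqrt(2))**2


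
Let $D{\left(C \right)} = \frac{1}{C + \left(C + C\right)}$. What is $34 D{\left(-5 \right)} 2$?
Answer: $- \frac{68}{15} \approx -4.5333$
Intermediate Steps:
$D{\left(C \right)} = \frac{1}{3 C}$ ($D{\left(C \right)} = \frac{1}{C + 2 C} = \frac{1}{3 C}$)
$34 D{\left(-5 \right)} 2 = 34 \frac{1}{3 \left(-5\right)} 2 = 34 \cdot \frac{1}{3} \left(- \frac{1}{5}\right) 2 = 34 \left(- \frac{1}{15}\right) 2 = \left(- \frac{34}{15}\right) 2 = - \frac{68}{15}$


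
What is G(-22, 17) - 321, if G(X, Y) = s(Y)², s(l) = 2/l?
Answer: -92765/289 ≈ -320.99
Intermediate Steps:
G(X, Y) = 4/Y² (G(X, Y) = (2/Y)² = 4/Y²)
G(-22, 17) - 321 = 4/17² - 321 = 4*(1/289) - 321 = 4/289 - 321 = -92765/289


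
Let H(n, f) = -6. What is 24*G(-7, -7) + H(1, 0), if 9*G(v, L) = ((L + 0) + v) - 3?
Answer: -154/3 ≈ -51.333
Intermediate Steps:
G(v, L) = -⅓ + L/9 + v/9 (G(v, L) = (((L + 0) + v) - 3)/9 = ((L + v) - 3)/9 = (-3 + L + v)/9 = -⅓ + L/9 + v/9)
24*G(-7, -7) + H(1, 0) = 24*(-⅓ + (⅑)*(-7) + (⅑)*(-7)) - 6 = 24*(-⅓ - 7/9 - 7/9) - 6 = 24*(-17/9) - 6 = -136/3 - 6 = -154/3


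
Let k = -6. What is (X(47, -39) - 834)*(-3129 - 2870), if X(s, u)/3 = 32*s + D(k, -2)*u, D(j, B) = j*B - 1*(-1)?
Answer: -12939843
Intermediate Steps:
D(j, B) = 1 + B*j (D(j, B) = B*j + 1 = 1 + B*j)
X(s, u) = 39*u + 96*s (X(s, u) = 3*(32*s + (1 - 2*(-6))*u) = 3*(32*s + (1 + 12)*u) = 3*(32*s + 13*u) = 3*(13*u + 32*s) = 39*u + 96*s)
(X(47, -39) - 834)*(-3129 - 2870) = ((39*(-39) + 96*47) - 834)*(-3129 - 2870) = ((-1521 + 4512) - 834)*(-5999) = (2991 - 834)*(-5999) = 2157*(-5999) = -12939843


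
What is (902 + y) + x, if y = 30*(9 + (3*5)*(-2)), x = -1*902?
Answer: -630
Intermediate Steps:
x = -902
y = -630 (y = 30*(9 + 15*(-2)) = 30*(9 - 30) = 30*(-21) = -630)
(902 + y) + x = (902 - 630) - 902 = 272 - 902 = -630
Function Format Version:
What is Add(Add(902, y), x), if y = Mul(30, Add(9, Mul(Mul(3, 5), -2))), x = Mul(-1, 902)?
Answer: -630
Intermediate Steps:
x = -902
y = -630 (y = Mul(30, Add(9, Mul(15, -2))) = Mul(30, Add(9, -30)) = Mul(30, -21) = -630)
Add(Add(902, y), x) = Add(Add(902, -630), -902) = Add(272, -902) = -630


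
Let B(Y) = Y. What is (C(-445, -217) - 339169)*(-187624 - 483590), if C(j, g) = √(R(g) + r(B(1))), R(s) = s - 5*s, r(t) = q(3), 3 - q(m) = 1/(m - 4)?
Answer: 227654981166 - 1342428*√218 ≈ 2.2764e+11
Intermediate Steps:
q(m) = 3 - 1/(-4 + m) (q(m) = 3 - 1/(m - 4) = 3 - 1/(-4 + m))
r(t) = 4 (r(t) = (-13 + 3*3)/(-4 + 3) = (-13 + 9)/(-1) = -1*(-4) = 4)
R(s) = -4*s
C(j, g) = √(4 - 4*g) (C(j, g) = √(-4*g + 4) = √(4 - 4*g))
(C(-445, -217) - 339169)*(-187624 - 483590) = (2*√(1 - 1*(-217)) - 339169)*(-187624 - 483590) = (2*√(1 + 217) - 339169)*(-671214) = (2*√218 - 339169)*(-671214) = (-339169 + 2*√218)*(-671214) = 227654981166 - 1342428*√218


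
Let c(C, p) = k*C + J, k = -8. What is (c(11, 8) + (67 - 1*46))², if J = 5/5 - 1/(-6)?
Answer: 156025/36 ≈ 4334.0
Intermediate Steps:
J = 7/6 (J = 5*(⅕) - 1*(-⅙) = 1 + ⅙ = 7/6 ≈ 1.1667)
c(C, p) = 7/6 - 8*C (c(C, p) = -8*C + 7/6 = 7/6 - 8*C)
(c(11, 8) + (67 - 1*46))² = ((7/6 - 8*11) + (67 - 1*46))² = ((7/6 - 88) + (67 - 46))² = (-521/6 + 21)² = (-395/6)² = 156025/36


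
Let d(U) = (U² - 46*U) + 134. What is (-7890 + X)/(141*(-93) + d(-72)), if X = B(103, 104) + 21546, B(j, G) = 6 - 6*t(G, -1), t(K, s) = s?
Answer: -13668/4483 ≈ -3.0489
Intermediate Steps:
d(U) = 134 + U² - 46*U
B(j, G) = 12 (B(j, G) = 6 - 6*(-1) = 6 + 6 = 12)
X = 21558 (X = 12 + 21546 = 21558)
(-7890 + X)/(141*(-93) + d(-72)) = (-7890 + 21558)/(141*(-93) + (134 + (-72)² - 46*(-72))) = 13668/(-13113 + (134 + 5184 + 3312)) = 13668/(-13113 + 8630) = 13668/(-4483) = 13668*(-1/4483) = -13668/4483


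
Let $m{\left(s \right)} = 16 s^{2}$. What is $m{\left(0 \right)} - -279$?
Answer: $279$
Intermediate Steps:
$m{\left(0 \right)} - -279 = 16 \cdot 0^{2} - -279 = 16 \cdot 0 + 279 = 0 + 279 = 279$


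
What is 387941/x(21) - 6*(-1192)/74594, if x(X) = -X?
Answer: -14468960381/783237 ≈ -18473.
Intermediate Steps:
387941/x(21) - 6*(-1192)/74594 = 387941/((-1*21)) - 6*(-1192)/74594 = 387941/(-21) + 7152*(1/74594) = 387941*(-1/21) + 3576/37297 = -387941/21 + 3576/37297 = -14468960381/783237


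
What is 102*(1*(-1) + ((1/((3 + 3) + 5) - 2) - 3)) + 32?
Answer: -6278/11 ≈ -570.73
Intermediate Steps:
102*(1*(-1) + ((1/((3 + 3) + 5) - 2) - 3)) + 32 = 102*(-1 + ((1/(6 + 5) - 2) - 3)) + 32 = 102*(-1 + ((1/11 - 2) - 3)) + 32 = 102*(-1 + (-21/11 - 3)) + 32 = 102*(-1 - 54/11) + 32 = 102*(-65/11) + 32 = -6630/11 + 32 = -6278/11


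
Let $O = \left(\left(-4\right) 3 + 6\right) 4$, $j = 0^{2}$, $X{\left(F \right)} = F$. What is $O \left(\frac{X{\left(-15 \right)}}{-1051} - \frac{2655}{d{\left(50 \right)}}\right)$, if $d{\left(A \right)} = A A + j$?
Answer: $\frac{3303486}{131375} \approx 25.145$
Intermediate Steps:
$j = 0$
$d{\left(A \right)} = A^{2}$ ($d{\left(A \right)} = A A + 0 = A^{2} + 0 = A^{2}$)
$O = -24$ ($O = \left(-12 + 6\right) 4 = \left(-6\right) 4 = -24$)
$O \left(\frac{X{\left(-15 \right)}}{-1051} - \frac{2655}{d{\left(50 \right)}}\right) = - 24 \left(- \frac{15}{-1051} - \frac{2655}{50^{2}}\right) = - 24 \left(\left(-15\right) \left(- \frac{1}{1051}\right) - \frac{2655}{2500}\right) = - 24 \left(\frac{15}{1051} - \frac{531}{500}\right) = \left(-24\right) \left(- \frac{550581}{525500}\right) = \frac{3303486}{131375}$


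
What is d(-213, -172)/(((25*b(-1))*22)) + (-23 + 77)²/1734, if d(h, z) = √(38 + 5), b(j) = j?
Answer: 486/289 - √43/550 ≈ 1.6697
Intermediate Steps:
d(h, z) = √43
d(-213, -172)/(((25*b(-1))*22)) + (-23 + 77)²/1734 = √43/(((25*(-1))*22)) + (-23 + 77)²/1734 = √43/((-25*22)) + 54²*(1/1734) = √43/(-550) + 2916*(1/1734) = √43*(-1/550) + 486/289 = -√43/550 + 486/289 = 486/289 - √43/550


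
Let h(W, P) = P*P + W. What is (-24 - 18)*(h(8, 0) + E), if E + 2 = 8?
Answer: -588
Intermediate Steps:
h(W, P) = W + P² (h(W, P) = P² + W = W + P²)
E = 6 (E = -2 + 8 = 6)
(-24 - 18)*(h(8, 0) + E) = (-24 - 18)*((8 + 0²) + 6) = -42*((8 + 0) + 6) = -42*(8 + 6) = -42*14 = -588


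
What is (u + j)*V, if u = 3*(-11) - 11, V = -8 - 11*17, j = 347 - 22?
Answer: -54795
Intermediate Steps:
j = 325
V = -195 (V = -8 - 187 = -195)
u = -44 (u = -33 - 11 = -44)
(u + j)*V = (-44 + 325)*(-195) = 281*(-195) = -54795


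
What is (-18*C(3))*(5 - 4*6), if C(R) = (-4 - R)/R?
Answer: -798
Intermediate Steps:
C(R) = (-4 - R)/R
(-18*C(3))*(5 - 4*6) = (-18*(-4 - 1*3)/3)*(5 - 4*6) = (-6*(-4 - 3))*(5 - 24) = -6*(-7)*(-19) = -18*(-7/3)*(-19) = 42*(-19) = -798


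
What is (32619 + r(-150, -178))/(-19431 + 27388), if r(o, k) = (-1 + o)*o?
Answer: 55269/7957 ≈ 6.9460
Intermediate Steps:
r(o, k) = o*(-1 + o)
(32619 + r(-150, -178))/(-19431 + 27388) = (32619 - 150*(-1 - 150))/(-19431 + 27388) = (32619 - 150*(-151))/7957 = (32619 + 22650)*(1/7957) = 55269*(1/7957) = 55269/7957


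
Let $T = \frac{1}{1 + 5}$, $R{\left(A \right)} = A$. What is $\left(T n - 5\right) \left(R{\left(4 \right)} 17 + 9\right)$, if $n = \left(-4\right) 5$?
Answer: $- \frac{1925}{3} \approx -641.67$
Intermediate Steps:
$T = \frac{1}{6} \approx 0.16667$
$n = -20$
$\left(T n - 5\right) \left(R{\left(4 \right)} 17 + 9\right) = \left(\frac{1}{6} \left(-20\right) - 5\right) \left(4 \cdot 17 + 9\right) = \left(- \frac{10}{3} - 5\right) \left(68 + 9\right) = \left(- \frac{25}{3}\right) 77 = - \frac{1925}{3}$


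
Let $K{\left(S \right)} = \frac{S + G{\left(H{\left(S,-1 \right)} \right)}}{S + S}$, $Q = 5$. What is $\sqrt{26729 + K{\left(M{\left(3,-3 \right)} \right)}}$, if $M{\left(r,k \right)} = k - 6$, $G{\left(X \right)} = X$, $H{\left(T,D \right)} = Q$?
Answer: $\frac{\sqrt{240563}}{3} \approx 163.49$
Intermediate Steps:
$H{\left(T,D \right)} = 5$
$M{\left(r,k \right)} = -6 + k$ ($M{\left(r,k \right)} = k - 6 = -6 + k$)
$K{\left(S \right)} = \frac{5 + S}{2 S}$ ($K{\left(S \right)} = \frac{S + 5}{S + S} = \frac{5 + S}{2 S}$)
$\sqrt{26729 + K{\left(M{\left(3,-3 \right)} \right)}} = \sqrt{26729 + \frac{5 - 9}{2 \left(-6 - 3\right)}} = \sqrt{26729 + \frac{5 - 9}{2 \left(-9\right)}} = \sqrt{26729 + \frac{1}{2} \left(- \frac{1}{9}\right) \left(-4\right)} = \sqrt{26729 + \frac{2}{9}} = \sqrt{\frac{240563}{9}} = \frac{\sqrt{240563}}{3}$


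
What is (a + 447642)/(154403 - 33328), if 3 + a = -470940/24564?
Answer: 916277788/247840525 ≈ 3.6970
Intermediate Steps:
a = -45386/2047 (a = -3 - 470940/24564 = -3 - 470940*1/24564 = -3 - 39245/2047 = -45386/2047 ≈ -22.172)
(a + 447642)/(154403 - 33328) = (-45386/2047 + 447642)/(154403 - 33328) = (916277788/2047)/121075 = (916277788/2047)*(1/121075) = 916277788/247840525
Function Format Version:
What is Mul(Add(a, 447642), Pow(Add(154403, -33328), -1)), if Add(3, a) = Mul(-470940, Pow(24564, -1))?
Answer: Rational(916277788, 247840525) ≈ 3.6970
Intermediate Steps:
a = Rational(-45386, 2047) (a = Add(-3, Mul(-470940, Pow(24564, -1))) = Add(-3, Mul(-470940, Rational(1, 24564))) = Add(-3, Rational(-39245, 2047)) = Rational(-45386, 2047) ≈ -22.172)
Mul(Add(a, 447642), Pow(Add(154403, -33328), -1)) = Mul(Add(Rational(-45386, 2047), 447642), Pow(Add(154403, -33328), -1)) = Mul(Rational(916277788, 2047), Pow(121075, -1)) = Mul(Rational(916277788, 2047), Rational(1, 121075)) = Rational(916277788, 247840525)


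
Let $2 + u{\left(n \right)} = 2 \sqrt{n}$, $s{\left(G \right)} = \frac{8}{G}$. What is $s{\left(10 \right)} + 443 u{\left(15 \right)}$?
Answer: $- \frac{4426}{5} + 886 \sqrt{15} \approx 2546.3$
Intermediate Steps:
$u{\left(n \right)} = -2 + 2 \sqrt{n}$
$s{\left(10 \right)} + 443 u{\left(15 \right)} = \frac{8}{10} + 443 \left(-2 + 2 \sqrt{15}\right) = 8 \cdot \frac{1}{10} - \left(886 - 886 \sqrt{15}\right) = \frac{4}{5} - \left(886 - 886 \sqrt{15}\right) = - \frac{4426}{5} + 886 \sqrt{15}$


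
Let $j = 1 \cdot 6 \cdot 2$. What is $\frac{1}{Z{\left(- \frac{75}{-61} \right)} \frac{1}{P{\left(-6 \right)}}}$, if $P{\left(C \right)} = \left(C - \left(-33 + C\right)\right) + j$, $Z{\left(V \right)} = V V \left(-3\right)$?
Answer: $- \frac{3721}{375} \approx -9.9227$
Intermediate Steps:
$j = 12$ ($j = 6 \cdot 2 = 12$)
$Z{\left(V \right)} = - 3 V^{2}$ ($Z{\left(V \right)} = V^{2} \left(-3\right) = - 3 V^{2}$)
$P{\left(C \right)} = 45$ ($P{\left(C \right)} = \left(C - \left(-33 + C\right)\right) + 12 = 33 + 12 = 45$)
$\frac{1}{Z{\left(- \frac{75}{-61} \right)} \frac{1}{P{\left(-6 \right)}}} = \frac{1}{- 3 \left(- \frac{75}{-61}\right)^{2} \cdot \frac{1}{45}} = \frac{1}{- 3 \left(\left(-75\right) \left(- \frac{1}{61}\right)\right)^{2} \cdot \frac{1}{45}} = \frac{1}{- 3 \left(\frac{75}{61}\right)^{2} \cdot \frac{1}{45}} = \frac{1}{\left(-3\right) \frac{5625}{3721} \cdot \frac{1}{45}} = \frac{1}{\left(- \frac{16875}{3721}\right) \frac{1}{45}} = \frac{1}{- \frac{375}{3721}} = - \frac{3721}{375}$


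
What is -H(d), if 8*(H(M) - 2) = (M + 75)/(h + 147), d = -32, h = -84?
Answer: -1051/504 ≈ -2.0853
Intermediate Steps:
H(M) = 361/168 + M/504 (H(M) = 2 + ((M + 75)/(-84 + 147))/8 = 2 + ((75 + M)/63)/8 = 2 + ((75 + M)*(1/63))/8 = 2 + (25/21 + M/63)/8 = 2 + (25/168 + M/504) = 361/168 + M/504)
-H(d) = -(361/168 + (1/504)*(-32)) = -(361/168 - 4/63) = -1*1051/504 = -1051/504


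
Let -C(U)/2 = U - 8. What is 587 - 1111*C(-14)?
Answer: -48297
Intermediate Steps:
C(U) = 16 - 2*U (C(U) = -2*(U - 8) = -2*(-8 + U) = 16 - 2*U)
587 - 1111*C(-14) = 587 - 1111*(16 - 2*(-14)) = 587 - 1111*(16 + 28) = 587 - 1111*44 = 587 - 48884 = -48297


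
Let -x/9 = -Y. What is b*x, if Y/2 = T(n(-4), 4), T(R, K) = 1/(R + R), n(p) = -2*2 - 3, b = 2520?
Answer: -3240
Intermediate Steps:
n(p) = -7 (n(p) = -4 - 3 = -7)
T(R, K) = 1/(2*R)
Y = -1/7 (Y = 2*((1/2)/(-7)) = 2*((1/2)*(-1/7)) = 2*(-1/14) = -1/7 ≈ -0.14286)
x = -9/7 (x = -(-9)*(-1)/7 = -9*1/7 = -9/7 ≈ -1.2857)
b*x = 2520*(-9/7) = -3240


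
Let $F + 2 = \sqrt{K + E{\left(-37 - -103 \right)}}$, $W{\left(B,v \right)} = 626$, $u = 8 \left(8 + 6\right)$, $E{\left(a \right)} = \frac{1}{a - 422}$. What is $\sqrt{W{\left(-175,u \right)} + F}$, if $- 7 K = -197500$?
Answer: $\frac{\sqrt{968769984 + 1246 \sqrt{43803125639}}}{1246} \approx 28.142$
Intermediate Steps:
$E{\left(a \right)} = \frac{1}{-422 + a}$
$u = 112$ ($u = 8 \cdot 14 = 112$)
$K = \frac{197500}{7}$ ($K = \left(- \frac{1}{7}\right) \left(-197500\right) = \frac{197500}{7} \approx 28214.0$)
$F = -2 + \frac{\sqrt{43803125639}}{1246}$ ($F = -2 + \sqrt{\frac{197500}{7} + \frac{1}{-422 - -66}} = -2 + \sqrt{\frac{197500}{7} + \frac{1}{-422 + \left(-37 + 103\right)}} = -2 + \sqrt{\frac{197500}{7} + \frac{1}{-422 + 66}} = -2 + \sqrt{\frac{197500}{7} + \frac{1}{-356}} = -2 + \sqrt{\frac{197500}{7} - \frac{1}{356}} = -2 + \sqrt{\frac{70309993}{2492}} = -2 + \frac{\sqrt{43803125639}}{1246} \approx 165.97$)
$\sqrt{W{\left(-175,u \right)} + F} = \sqrt{626 - \left(2 - \frac{\sqrt{43803125639}}{1246}\right)} = \sqrt{624 + \frac{\sqrt{43803125639}}{1246}}$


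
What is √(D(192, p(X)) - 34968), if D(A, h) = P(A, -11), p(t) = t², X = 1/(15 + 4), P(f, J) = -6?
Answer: 3*I*√3886 ≈ 187.01*I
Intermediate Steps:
X = 1/19 ≈ 0.052632
D(A, h) = -6
√(D(192, p(X)) - 34968) = √(-6 - 34968) = √(-34974) = 3*I*√3886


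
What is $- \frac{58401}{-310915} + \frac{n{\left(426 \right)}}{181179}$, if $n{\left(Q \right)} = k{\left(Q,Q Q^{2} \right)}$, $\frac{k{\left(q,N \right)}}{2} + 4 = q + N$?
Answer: $\frac{48083759627119}{56331268785} \approx 853.59$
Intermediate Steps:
$k{\left(q,N \right)} = -8 + 2 N + 2 q$ ($k{\left(q,N \right)} = -8 + 2 \left(q + N\right) = -8 + 2 \left(N + q\right) = -8 + \left(2 N + 2 q\right) = -8 + 2 N + 2 q$)
$n{\left(Q \right)} = -8 + 2 Q + 2 Q^{3}$ ($n{\left(Q \right)} = -8 + 2 Q Q^{2} + 2 Q = -8 + 2 Q^{3} + 2 Q = -8 + 2 Q + 2 Q^{3}$)
$- \frac{58401}{-310915} + \frac{n{\left(426 \right)}}{181179} = - \frac{58401}{-310915} + \frac{-8 + 2 \cdot 426 + 2 \cdot 426^{3}}{181179} = \left(-58401\right) \left(- \frac{1}{310915}\right) + \left(-8 + 852 + 2 \cdot 77308776\right) \frac{1}{181179} = \frac{58401}{310915} + \left(-8 + 852 + 154617552\right) \frac{1}{181179} = \frac{58401}{310915} + 154618396 \cdot \frac{1}{181179} = \frac{58401}{310915} + \frac{154618396}{181179} = \frac{48083759627119}{56331268785}$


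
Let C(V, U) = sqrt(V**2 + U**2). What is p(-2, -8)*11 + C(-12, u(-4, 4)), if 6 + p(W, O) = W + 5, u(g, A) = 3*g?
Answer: -33 + 12*sqrt(2) ≈ -16.029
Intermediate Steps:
C(V, U) = sqrt(U**2 + V**2)
p(W, O) = -1 + W (p(W, O) = -6 + (W + 5) = -6 + (5 + W) = -1 + W)
p(-2, -8)*11 + C(-12, u(-4, 4)) = (-1 - 2)*11 + sqrt((3*(-4))**2 + (-12)**2) = -3*11 + sqrt((-12)**2 + 144) = -33 + sqrt(144 + 144) = -33 + sqrt(288) = -33 + 12*sqrt(2)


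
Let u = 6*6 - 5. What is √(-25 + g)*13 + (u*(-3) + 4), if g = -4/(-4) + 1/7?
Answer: -89 + 13*I*√1169/7 ≈ -89.0 + 63.497*I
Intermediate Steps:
u = 31 (u = 36 - 5 = 31)
g = 8/7 (g = -4*(-¼) + 1*(⅐) = 1 + ⅐ = 8/7 ≈ 1.1429)
√(-25 + g)*13 + (u*(-3) + 4) = √(-25 + 8/7)*13 + (31*(-3) + 4) = √(-167/7)*13 + (-93 + 4) = (I*√1169/7)*13 - 89 = 13*I*√1169/7 - 89 = -89 + 13*I*√1169/7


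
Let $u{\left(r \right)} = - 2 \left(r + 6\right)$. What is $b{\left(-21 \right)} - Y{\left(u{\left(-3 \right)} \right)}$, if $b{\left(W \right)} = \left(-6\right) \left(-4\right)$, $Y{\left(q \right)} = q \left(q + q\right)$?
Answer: $-48$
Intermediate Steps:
$u{\left(r \right)} = -12 - 2 r$ ($u{\left(r \right)} = - 2 \left(6 + r\right) = -12 - 2 r$)
$Y{\left(q \right)} = 2 q^{2}$ ($Y{\left(q \right)} = q 2 q = 2 q^{2}$)
$b{\left(W \right)} = 24$
$b{\left(-21 \right)} - Y{\left(u{\left(-3 \right)} \right)} = 24 - 2 \left(-12 - -6\right)^{2} = 24 - 2 \left(-12 + 6\right)^{2} = 24 - 2 \left(-6\right)^{2} = 24 - 2 \cdot 36 = 24 - 72 = -48$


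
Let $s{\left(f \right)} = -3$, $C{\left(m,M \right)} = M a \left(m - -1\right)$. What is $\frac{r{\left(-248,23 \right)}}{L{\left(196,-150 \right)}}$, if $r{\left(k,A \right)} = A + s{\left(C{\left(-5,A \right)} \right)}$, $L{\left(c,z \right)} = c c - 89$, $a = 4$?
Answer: $\frac{20}{38327} \approx 0.00052183$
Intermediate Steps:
$C{\left(m,M \right)} = 4 M \left(1 + m\right)$ ($C{\left(m,M \right)} = M 4 \left(m - -1\right) = 4 M \left(m + 1\right) = 4 M \left(1 + m\right)$)
$L{\left(c,z \right)} = -89 + c^{2}$ ($L{\left(c,z \right)} = c^{2} - 89 = -89 + c^{2}$)
$r{\left(k,A \right)} = -3 + A$ ($r{\left(k,A \right)} = A - 3 = -3 + A$)
$\frac{r{\left(-248,23 \right)}}{L{\left(196,-150 \right)}} = \frac{-3 + 23}{-89 + 196^{2}} = \frac{20}{-89 + 38416} = \frac{20}{38327}$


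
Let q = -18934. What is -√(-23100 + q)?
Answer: -I*√42034 ≈ -205.02*I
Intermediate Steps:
-√(-23100 + q) = -√(-23100 - 18934) = -√(-42034) = -I*√42034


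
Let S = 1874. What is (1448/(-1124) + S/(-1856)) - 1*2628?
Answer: -685897537/260768 ≈ -2630.3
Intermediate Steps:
(1448/(-1124) + S/(-1856)) - 1*2628 = (1448/(-1124) + 1874/(-1856)) - 1*2628 = (1448*(-1/1124) + 1874*(-1/1856)) - 2628 = (-362/281 - 937/928) - 2628 = -599233/260768 - 2628 = -685897537/260768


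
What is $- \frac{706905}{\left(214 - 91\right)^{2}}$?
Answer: $- \frac{78545}{1681} \approx -46.725$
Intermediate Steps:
$- \frac{706905}{\left(214 - 91\right)^{2}} = - \frac{706905}{123^{2}} = - \frac{706905}{15129} = \left(-706905\right) \frac{1}{15129} = - \frac{78545}{1681}$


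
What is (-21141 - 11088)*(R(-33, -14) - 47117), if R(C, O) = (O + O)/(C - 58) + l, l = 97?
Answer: 19700169624/13 ≈ 1.5154e+9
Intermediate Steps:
R(C, O) = 97 + 2*O/(-58 + C) (R(C, O) = (O + O)/(C - 58) + 97 = (2*O)/(-58 + C) + 97 = 2*O/(-58 + C) + 97 = 97 + 2*O/(-58 + C))
(-21141 - 11088)*(R(-33, -14) - 47117) = (-21141 - 11088)*((-5626 + 2*(-14) + 97*(-33))/(-58 - 33) - 47117) = -32229*((-5626 - 28 - 3201)/(-91) - 47117) = -32229*(-1/91*(-8855) - 47117) = -32229*(1265/13 - 47117) = -32229*(-611256/13) = 19700169624/13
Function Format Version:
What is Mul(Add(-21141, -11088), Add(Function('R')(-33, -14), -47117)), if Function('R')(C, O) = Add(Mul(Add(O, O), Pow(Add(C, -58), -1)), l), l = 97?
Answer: Rational(19700169624, 13) ≈ 1.5154e+9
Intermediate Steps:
Function('R')(C, O) = Add(97, Mul(2, O, Pow(Add(-58, C), -1))) (Function('R')(C, O) = Add(Mul(Add(O, O), Pow(Add(C, -58), -1)), 97) = Add(Mul(Mul(2, O), Pow(Add(-58, C), -1)), 97) = Add(Mul(2, O, Pow(Add(-58, C), -1)), 97) = Add(97, Mul(2, O, Pow(Add(-58, C), -1))))
Mul(Add(-21141, -11088), Add(Function('R')(-33, -14), -47117)) = Mul(Add(-21141, -11088), Add(Mul(Pow(Add(-58, -33), -1), Add(-5626, Mul(2, -14), Mul(97, -33))), -47117)) = Mul(-32229, Add(Mul(Pow(-91, -1), Add(-5626, -28, -3201)), -47117)) = Mul(-32229, Add(Mul(Rational(-1, 91), -8855), -47117)) = Mul(-32229, Add(Rational(1265, 13), -47117)) = Mul(-32229, Rational(-611256, 13)) = Rational(19700169624, 13)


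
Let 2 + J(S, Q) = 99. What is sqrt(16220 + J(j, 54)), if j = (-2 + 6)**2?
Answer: 21*sqrt(37) ≈ 127.74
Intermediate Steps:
j = 16 (j = 4**2 = 16)
J(S, Q) = 97 (J(S, Q) = -2 + 99 = 97)
sqrt(16220 + J(j, 54)) = sqrt(16220 + 97) = sqrt(16317) = 21*sqrt(37)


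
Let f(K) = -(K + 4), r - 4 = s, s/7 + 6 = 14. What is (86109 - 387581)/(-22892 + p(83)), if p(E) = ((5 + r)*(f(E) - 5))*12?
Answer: 75368/23663 ≈ 3.1851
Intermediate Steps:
s = 56 (s = -42 + 7*14 = -42 + 98 = 56)
r = 60 (r = 4 + 56 = 60)
f(K) = -4 - K (f(K) = -(4 + K) = -4 - K)
p(E) = -7020 - 780*E (p(E) = ((5 + 60)*((-4 - E) - 5))*12 = (65*(-9 - E))*12 = (-585 - 65*E)*12 = -7020 - 780*E)
(86109 - 387581)/(-22892 + p(83)) = (86109 - 387581)/(-22892 + (-7020 - 780*83)) = -301472/(-22892 + (-7020 - 64740)) = -301472/(-22892 - 71760) = -301472/(-94652) = -301472*(-1/94652) = 75368/23663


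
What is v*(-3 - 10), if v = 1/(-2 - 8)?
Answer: 13/10 ≈ 1.3000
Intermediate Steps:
v = -⅒ (v = 1/(-10) = -⅒ ≈ -0.10000)
v*(-3 - 10) = -(-3 - 10)/10 = -⅒*(-13) = 13/10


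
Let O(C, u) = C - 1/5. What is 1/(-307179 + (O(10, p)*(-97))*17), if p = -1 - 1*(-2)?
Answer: -5/1616696 ≈ -3.0927e-6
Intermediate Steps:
p = 1 (p = -1 + 2 = 1)
O(C, u) = -⅕ + C (O(C, u) = C - 1*⅕ = C - ⅕ = -⅕ + C)
1/(-307179 + (O(10, p)*(-97))*17) = 1/(-307179 + ((-⅕ + 10)*(-97))*17) = 1/(-307179 + ((49/5)*(-97))*17) = 1/(-307179 - 4753/5*17) = 1/(-307179 - 80801/5) = 1/(-1616696/5) = -5/1616696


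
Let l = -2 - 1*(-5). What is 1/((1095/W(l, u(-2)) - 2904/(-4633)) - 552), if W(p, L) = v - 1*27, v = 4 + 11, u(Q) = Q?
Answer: -18532/11909093 ≈ -0.0015561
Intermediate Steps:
v = 15
l = 3 (l = -2 + 5 = 3)
W(p, L) = -12 (W(p, L) = 15 - 1*27 = 15 - 27 = -12)
1/((1095/W(l, u(-2)) - 2904/(-4633)) - 552) = 1/((1095/(-12) - 2904/(-4633)) - 552) = 1/((1095*(-1/12) - 2904*(-1/4633)) - 552) = 1/((-365/4 + 2904/4633) - 552) = 1/(-1679429/18532 - 552) = 1/(-11909093/18532) = -18532/11909093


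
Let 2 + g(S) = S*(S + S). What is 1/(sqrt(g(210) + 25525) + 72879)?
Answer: 72879/5311234918 - sqrt(113723)/5311234918 ≈ 1.3658e-5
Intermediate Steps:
g(S) = -2 + 2*S**2 (g(S) = -2 + S*(S + S) = -2 + S*(2*S) = -2 + 2*S**2)
1/(sqrt(g(210) + 25525) + 72879) = 1/(sqrt((-2 + 2*210**2) + 25525) + 72879) = 1/(sqrt((-2 + 2*44100) + 25525) + 72879) = 1/(sqrt((-2 + 88200) + 25525) + 72879) = 1/(sqrt(88198 + 25525) + 72879) = 1/(sqrt(113723) + 72879) = 1/(72879 + sqrt(113723))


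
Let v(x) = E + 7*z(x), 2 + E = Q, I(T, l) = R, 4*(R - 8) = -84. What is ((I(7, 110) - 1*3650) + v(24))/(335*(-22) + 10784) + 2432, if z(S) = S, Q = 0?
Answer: 8299351/3414 ≈ 2431.0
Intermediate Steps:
R = -13 (R = 8 + (1/4)*(-84) = 8 - 21 = -13)
I(T, l) = -13
E = -2 (E = -2 + 0 = -2)
v(x) = -2 + 7*x
((I(7, 110) - 1*3650) + v(24))/(335*(-22) + 10784) + 2432 = ((-13 - 1*3650) + (-2 + 7*24))/(335*(-22) + 10784) + 2432 = ((-13 - 3650) + (-2 + 168))/(-7370 + 10784) + 2432 = (-3663 + 166)/3414 + 2432 = -3497*1/3414 + 2432 = -3497/3414 + 2432 = 8299351/3414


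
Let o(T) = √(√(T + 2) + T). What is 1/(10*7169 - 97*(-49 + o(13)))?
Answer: 1/(76443 - 97*√(13 + √15)) ≈ 1.3150e-5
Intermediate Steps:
o(T) = √(T + √(2 + T)) (o(T) = √(√(2 + T) + T) = √(T + √(2 + T)))
1/(10*7169 - 97*(-49 + o(13))) = 1/(10*7169 - 97*(-49 + √(13 + √(2 + 13)))) = 1/(71690 - 97*(-49 + √(13 + √15))) = 1/(71690 + (4753 - 97*√(13 + √15))) = 1/(76443 - 97*√(13 + √15))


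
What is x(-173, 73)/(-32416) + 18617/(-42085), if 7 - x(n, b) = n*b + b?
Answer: -1132202527/1364227360 ≈ -0.82992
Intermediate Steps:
x(n, b) = 7 - b - b*n (x(n, b) = 7 - (n*b + b) = 7 - (b*n + b) = 7 - (b + b*n) = 7 + (-b - b*n) = 7 - b - b*n)
x(-173, 73)/(-32416) + 18617/(-42085) = (7 - 1*73 - 1*73*(-173))/(-32416) + 18617/(-42085) = (7 - 73 + 12629)*(-1/32416) + 18617*(-1/42085) = 12563*(-1/32416) - 18617/42085 = -12563/32416 - 18617/42085 = -1132202527/1364227360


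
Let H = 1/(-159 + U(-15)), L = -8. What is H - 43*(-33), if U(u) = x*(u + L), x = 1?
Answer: 258257/182 ≈ 1419.0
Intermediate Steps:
U(u) = -8 + u (U(u) = 1*(u - 8) = 1*(-8 + u) = -8 + u)
H = -1/182 (H = 1/(-159 + (-8 - 15)) = 1/(-159 - 23) = 1/(-182) = -1/182 ≈ -0.0054945)
H - 43*(-33) = -1/182 - 43*(-33) = -1/182 + 1419 = 258257/182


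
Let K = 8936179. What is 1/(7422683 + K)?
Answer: 1/16358862 ≈ 6.1129e-8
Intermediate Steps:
1/(7422683 + K) = 1/(7422683 + 8936179) = 1/16358862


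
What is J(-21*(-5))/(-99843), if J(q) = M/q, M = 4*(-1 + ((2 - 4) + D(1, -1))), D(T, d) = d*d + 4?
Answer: -8/10483515 ≈ -7.6310e-7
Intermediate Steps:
D(T, d) = 4 + d² (D(T, d) = d² + 4 = 4 + d²)
M = 8 (M = 4*(-1 + ((2 - 4) + (4 + (-1)²))) = 4*(-1 + (-2 + (4 + 1))) = 4*(-1 + (-2 + 5)) = 4*(-1 + 3) = 4*2 = 8)
J(q) = 8/q
J(-21*(-5))/(-99843) = (8/((-21*(-5))))/(-99843) = (8/105)*(-1/99843) = -8/10483515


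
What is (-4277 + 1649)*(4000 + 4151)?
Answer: -21420828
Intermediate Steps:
(-4277 + 1649)*(4000 + 4151) = -2628*8151 = -21420828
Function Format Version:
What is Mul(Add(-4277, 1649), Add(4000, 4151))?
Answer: -21420828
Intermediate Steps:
Mul(Add(-4277, 1649), Add(4000, 4151)) = Mul(-2628, 8151) = -21420828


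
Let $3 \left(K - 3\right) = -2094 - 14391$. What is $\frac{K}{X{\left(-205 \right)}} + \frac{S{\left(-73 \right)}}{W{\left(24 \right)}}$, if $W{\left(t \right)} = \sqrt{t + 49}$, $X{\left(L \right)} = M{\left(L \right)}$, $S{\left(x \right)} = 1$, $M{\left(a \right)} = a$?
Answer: $\frac{5492}{205} + \frac{\sqrt{73}}{73} \approx 26.907$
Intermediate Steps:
$K = -5492$ ($K = 3 + \frac{-2094 - 14391}{3} = 3 + \frac{1}{3} \left(-16485\right) = 3 - 5495 = -5492$)
$X{\left(L \right)} = L$
$W{\left(t \right)} = \sqrt{49 + t}$
$\frac{K}{X{\left(-205 \right)}} + \frac{S{\left(-73 \right)}}{W{\left(24 \right)}} = - \frac{5492}{-205} + 1 \frac{1}{\sqrt{49 + 24}} = \left(-5492\right) \left(- \frac{1}{205}\right) + 1 \frac{1}{\sqrt{73}} = \frac{5492}{205} + 1 \frac{\sqrt{73}}{73} = \frac{5492}{205} + \frac{\sqrt{73}}{73}$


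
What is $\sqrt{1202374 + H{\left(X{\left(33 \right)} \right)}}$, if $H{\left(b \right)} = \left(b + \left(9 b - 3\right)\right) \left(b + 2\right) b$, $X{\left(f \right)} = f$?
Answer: $\sqrt{1580059} \approx 1257.0$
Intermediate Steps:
$H{\left(b \right)} = b \left(-3 + 10 b\right) \left(2 + b\right)$ ($H{\left(b \right)} = \left(b + \left(-3 + 9 b\right)\right) \left(2 + b\right) b = \left(-3 + 10 b\right) \left(2 + b\right) b = b \left(-3 + 10 b\right) \left(2 + b\right)$)
$\sqrt{1202374 + H{\left(X{\left(33 \right)} \right)}} = \sqrt{1202374 + 33 \left(-6 + 10 \cdot 33^{2} + 17 \cdot 33\right)} = \sqrt{1202374 + 33 \left(-6 + 10 \cdot 1089 + 561\right)} = \sqrt{1202374 + 33 \left(-6 + 10890 + 561\right)} = \sqrt{1202374 + 33 \cdot 11445} = \sqrt{1202374 + 377685} = \sqrt{1580059}$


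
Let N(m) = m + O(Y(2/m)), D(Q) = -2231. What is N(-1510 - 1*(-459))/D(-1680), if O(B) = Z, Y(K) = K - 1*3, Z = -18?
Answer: 1069/2231 ≈ 0.47916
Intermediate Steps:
Y(K) = -3 + K (Y(K) = K - 3 = -3 + K)
O(B) = -18
N(m) = -18 + m (N(m) = m - 18 = -18 + m)
N(-1510 - 1*(-459))/D(-1680) = (-18 + (-1510 - 1*(-459)))/(-2231) = (-18 + (-1510 + 459))*(-1/2231) = (-18 - 1051)*(-1/2231) = -1069*(-1/2231) = 1069/2231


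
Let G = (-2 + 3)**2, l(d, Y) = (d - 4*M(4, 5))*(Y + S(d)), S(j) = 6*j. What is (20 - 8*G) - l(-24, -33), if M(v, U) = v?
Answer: -7068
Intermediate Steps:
l(d, Y) = (-16 + d)*(Y + 6*d) (l(d, Y) = (d - 4*4)*(Y + 6*d) = (d - 16)*(Y + 6*d) = (-16 + d)*(Y + 6*d))
G = 1 (G = 1**2 = 1)
(20 - 8*G) - l(-24, -33) = (20 - 8*1) - (-96*(-24) - 16*(-33) + 6*(-24)**2 - 33*(-24)) = (20 - 8) - (2304 + 528 + 6*576 + 792) = 12 - (2304 + 528 + 3456 + 792) = 12 - 1*7080 = 12 - 7080 = -7068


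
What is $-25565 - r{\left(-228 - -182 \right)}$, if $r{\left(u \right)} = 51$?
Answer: $-25616$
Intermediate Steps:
$-25565 - r{\left(-228 - -182 \right)} = -25565 - 51 = -25616$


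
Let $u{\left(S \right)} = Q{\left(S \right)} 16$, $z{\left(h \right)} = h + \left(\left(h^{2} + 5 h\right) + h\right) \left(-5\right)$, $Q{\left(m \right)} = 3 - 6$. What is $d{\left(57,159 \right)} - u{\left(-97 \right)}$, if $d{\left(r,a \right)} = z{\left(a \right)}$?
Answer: $-130968$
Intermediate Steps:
$Q{\left(m \right)} = -3$ ($Q{\left(m \right)} = 3 - 6 = -3$)
$z{\left(h \right)} = - 29 h - 5 h^{2}$ ($z{\left(h \right)} = h + \left(h^{2} + 6 h\right) \left(-5\right) = h - \left(5 h^{2} + 30 h\right) = - 29 h - 5 h^{2}$)
$d{\left(r,a \right)} = - a \left(29 + 5 a\right)$
$u{\left(S \right)} = -48$ ($u{\left(S \right)} = \left(-3\right) 16 = -48$)
$d{\left(57,159 \right)} - u{\left(-97 \right)} = \left(-1\right) 159 \left(29 + 5 \cdot 159\right) - -48 = \left(-1\right) 159 \left(29 + 795\right) + 48 = \left(-1\right) 159 \cdot 824 + 48 = -131016 + 48 = -130968$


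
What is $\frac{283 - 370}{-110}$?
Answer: $\frac{87}{110} \approx 0.79091$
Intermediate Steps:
$\frac{283 - 370}{-110} = \left(- \frac{1}{110}\right) \left(-87\right) = \frac{87}{110}$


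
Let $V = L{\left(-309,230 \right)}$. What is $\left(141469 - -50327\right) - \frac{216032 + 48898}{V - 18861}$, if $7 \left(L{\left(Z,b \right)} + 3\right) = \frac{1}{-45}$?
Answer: $\frac{1139766164106}{5942161} \approx 1.9181 \cdot 10^{5}$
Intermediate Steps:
$L{\left(Z,b \right)} = - \frac{946}{315}$ ($L{\left(Z,b \right)} = -3 + \frac{1}{7 \left(-45\right)} = -3 + \frac{1}{7} \left(- \frac{1}{45}\right) = -3 - \frac{1}{315} = - \frac{946}{315}$)
$V = - \frac{946}{315} \approx -3.0032$
$\left(141469 - -50327\right) - \frac{216032 + 48898}{V - 18861} = \left(141469 - -50327\right) - \frac{216032 + 48898}{- \frac{946}{315} - 18861} = \left(141469 + 50327\right) - \frac{264930}{- \frac{5942161}{315}} = 191796 - 264930 \left(- \frac{315}{5942161}\right) = 191796 - - \frac{83452950}{5942161} = 191796 + \frac{83452950}{5942161} = \frac{1139766164106}{5942161}$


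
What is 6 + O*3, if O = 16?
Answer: 54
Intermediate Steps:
6 + O*3 = 6 + 16*3 = 6 + 48 = 54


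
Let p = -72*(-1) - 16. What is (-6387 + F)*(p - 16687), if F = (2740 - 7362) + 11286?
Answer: -4606787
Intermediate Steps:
F = 6664 (F = -4622 + 11286 = 6664)
p = 56 (p = 72 - 16 = 56)
(-6387 + F)*(p - 16687) = (-6387 + 6664)*(56 - 16687) = 277*(-16631) = -4606787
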